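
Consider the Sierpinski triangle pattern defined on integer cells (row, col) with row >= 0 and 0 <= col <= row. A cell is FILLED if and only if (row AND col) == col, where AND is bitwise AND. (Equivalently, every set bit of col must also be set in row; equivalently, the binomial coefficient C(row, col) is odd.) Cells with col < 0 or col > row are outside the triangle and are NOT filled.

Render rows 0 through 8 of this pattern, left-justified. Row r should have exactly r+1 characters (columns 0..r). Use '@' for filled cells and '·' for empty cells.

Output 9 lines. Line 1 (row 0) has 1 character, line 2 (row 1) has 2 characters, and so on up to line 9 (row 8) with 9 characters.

Answer: @
@@
@·@
@@@@
@···@
@@··@@
@·@·@·@
@@@@@@@@
@·······@

Derivation:
r0=0: @
r1=1: @@
r2=10: @·@
r3=11: @@@@
r4=100: @···@
r5=101: @@··@@
r6=110: @·@·@·@
r7=111: @@@@@@@@
r8=1000: @·······@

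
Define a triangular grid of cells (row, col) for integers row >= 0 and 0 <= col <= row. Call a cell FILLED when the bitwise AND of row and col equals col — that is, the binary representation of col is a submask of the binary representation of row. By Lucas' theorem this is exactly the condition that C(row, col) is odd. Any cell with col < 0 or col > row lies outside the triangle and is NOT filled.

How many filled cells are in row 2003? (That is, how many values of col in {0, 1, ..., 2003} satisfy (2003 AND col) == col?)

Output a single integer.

2003 in binary = 11111010011
popcount(2003) = number of 1-bits in 11111010011 = 8
A col c satisfies (2003 AND c) == c iff every set bit of c is also set in 2003; each of the 8 set bits of 2003 can independently be on or off in c.
count = 2^8 = 256

Answer: 256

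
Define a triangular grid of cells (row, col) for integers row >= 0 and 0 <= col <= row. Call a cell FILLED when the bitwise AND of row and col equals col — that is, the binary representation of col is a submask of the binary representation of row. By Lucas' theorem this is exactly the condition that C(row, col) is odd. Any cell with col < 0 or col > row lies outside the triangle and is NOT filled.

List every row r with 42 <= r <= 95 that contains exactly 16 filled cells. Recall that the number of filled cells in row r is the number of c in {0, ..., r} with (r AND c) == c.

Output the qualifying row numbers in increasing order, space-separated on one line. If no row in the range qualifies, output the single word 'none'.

Answer: 43 45 46 51 53 54 57 58 60 71 75 77 78 83 85 86 89 90 92

Derivation:
Row r has 2^popcount(r) filled cells, so we need popcount(r) = log2(16) = 4.
Scan r = 42..95 and keep those with exactly 4 one-bits:
r=42=101010 popcount=3 -> skip
r=43=101011 popcount=4 -> KEEP
r=44=101100 popcount=3 -> skip
r=45=101101 popcount=4 -> KEEP
r=46=101110 popcount=4 -> KEEP
r=47=101111 popcount=5 -> skip
r=48=110000 popcount=2 -> skip
r=49=110001 popcount=3 -> skip
r=50=110010 popcount=3 -> skip
r=51=110011 popcount=4 -> KEEP
r=52=110100 popcount=3 -> skip
r=53=110101 popcount=4 -> KEEP
r=54=110110 popcount=4 -> KEEP
r=55=110111 popcount=5 -> skip
r=56=111000 popcount=3 -> skip
r=57=111001 popcount=4 -> KEEP
r=58=111010 popcount=4 -> KEEP
r=59=111011 popcount=5 -> skip
r=60=111100 popcount=4 -> KEEP
r=61=111101 popcount=5 -> skip
r=62=111110 popcount=5 -> skip
r=63=111111 popcount=6 -> skip
r=64=1000000 popcount=1 -> skip
r=65=1000001 popcount=2 -> skip
r=66=1000010 popcount=2 -> skip
r=67=1000011 popcount=3 -> skip
r=68=1000100 popcount=2 -> skip
r=69=1000101 popcount=3 -> skip
r=70=1000110 popcount=3 -> skip
r=71=1000111 popcount=4 -> KEEP
r=72=1001000 popcount=2 -> skip
r=73=1001001 popcount=3 -> skip
r=74=1001010 popcount=3 -> skip
r=75=1001011 popcount=4 -> KEEP
r=76=1001100 popcount=3 -> skip
r=77=1001101 popcount=4 -> KEEP
r=78=1001110 popcount=4 -> KEEP
r=79=1001111 popcount=5 -> skip
r=80=1010000 popcount=2 -> skip
r=81=1010001 popcount=3 -> skip
r=82=1010010 popcount=3 -> skip
r=83=1010011 popcount=4 -> KEEP
r=84=1010100 popcount=3 -> skip
r=85=1010101 popcount=4 -> KEEP
r=86=1010110 popcount=4 -> KEEP
r=87=1010111 popcount=5 -> skip
r=88=1011000 popcount=3 -> skip
r=89=1011001 popcount=4 -> KEEP
r=90=1011010 popcount=4 -> KEEP
r=91=1011011 popcount=5 -> skip
r=92=1011100 popcount=4 -> KEEP
r=93=1011101 popcount=5 -> skip
r=94=1011110 popcount=5 -> skip
r=95=1011111 popcount=6 -> skip
Kept rows: 43 45 46 51 53 54 57 58 60 71 75 77 78 83 85 86 89 90 92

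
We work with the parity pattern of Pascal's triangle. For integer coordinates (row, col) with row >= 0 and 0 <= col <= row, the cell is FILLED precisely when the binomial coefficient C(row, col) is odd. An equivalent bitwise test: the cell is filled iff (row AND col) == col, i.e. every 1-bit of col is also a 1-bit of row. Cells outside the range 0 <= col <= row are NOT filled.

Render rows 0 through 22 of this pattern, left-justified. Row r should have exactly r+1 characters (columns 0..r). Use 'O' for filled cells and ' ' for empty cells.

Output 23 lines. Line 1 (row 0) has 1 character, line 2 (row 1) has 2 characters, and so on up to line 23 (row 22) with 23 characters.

Answer: O
OO
O O
OOOO
O   O
OO  OO
O O O O
OOOOOOOO
O       O
OO      OO
O O     O O
OOOO    OOOO
O   O   O   O
OO  OO  OO  OO
O O O O O O O O
OOOOOOOOOOOOOOOO
O               O
OO              OO
O O             O O
OOOO            OOOO
O   O           O   O
OO  OO          OO  OO
O O O O         O O O O

Derivation:
r0=0: O
r1=1: OO
r2=10: O O
r3=11: OOOO
r4=100: O   O
r5=101: OO  OO
r6=110: O O O O
r7=111: OOOOOOOO
r8=1000: O       O
r9=1001: OO      OO
r10=1010: O O     O O
r11=1011: OOOO    OOOO
r12=1100: O   O   O   O
r13=1101: OO  OO  OO  OO
r14=1110: O O O O O O O O
r15=1111: OOOOOOOOOOOOOOOO
r16=10000: O               O
r17=10001: OO              OO
r18=10010: O O             O O
r19=10011: OOOO            OOOO
r20=10100: O   O           O   O
r21=10101: OO  OO          OO  OO
r22=10110: O O O O         O O O O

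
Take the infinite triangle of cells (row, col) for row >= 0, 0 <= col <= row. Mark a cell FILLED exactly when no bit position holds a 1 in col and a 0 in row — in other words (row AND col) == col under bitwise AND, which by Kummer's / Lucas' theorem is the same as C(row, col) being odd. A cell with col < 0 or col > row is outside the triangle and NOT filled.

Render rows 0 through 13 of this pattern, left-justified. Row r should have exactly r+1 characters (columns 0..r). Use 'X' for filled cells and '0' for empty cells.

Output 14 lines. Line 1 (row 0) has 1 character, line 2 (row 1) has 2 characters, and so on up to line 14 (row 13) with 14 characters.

Answer: X
XX
X0X
XXXX
X000X
XX00XX
X0X0X0X
XXXXXXXX
X0000000X
XX000000XX
X0X00000X0X
XXXX0000XXXX
X000X000X000X
XX00XX00XX00XX

Derivation:
r0=0: X
r1=1: XX
r2=10: X0X
r3=11: XXXX
r4=100: X000X
r5=101: XX00XX
r6=110: X0X0X0X
r7=111: XXXXXXXX
r8=1000: X0000000X
r9=1001: XX000000XX
r10=1010: X0X00000X0X
r11=1011: XXXX0000XXXX
r12=1100: X000X000X000X
r13=1101: XX00XX00XX00XX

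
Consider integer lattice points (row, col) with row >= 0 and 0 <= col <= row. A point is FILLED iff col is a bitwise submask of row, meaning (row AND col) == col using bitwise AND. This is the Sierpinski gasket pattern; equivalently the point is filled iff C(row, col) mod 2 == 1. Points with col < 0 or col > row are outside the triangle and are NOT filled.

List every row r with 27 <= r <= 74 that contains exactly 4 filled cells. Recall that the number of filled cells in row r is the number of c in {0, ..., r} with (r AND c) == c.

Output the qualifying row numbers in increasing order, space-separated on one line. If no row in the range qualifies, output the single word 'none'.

Answer: 33 34 36 40 48 65 66 68 72

Derivation:
Row r has 2^popcount(r) filled cells, so we need popcount(r) = log2(4) = 2.
Scan r = 27..74 and keep those with exactly 2 one-bits:
r=27=11011 popcount=4 -> skip
r=28=11100 popcount=3 -> skip
r=29=11101 popcount=4 -> skip
r=30=11110 popcount=4 -> skip
r=31=11111 popcount=5 -> skip
r=32=100000 popcount=1 -> skip
r=33=100001 popcount=2 -> KEEP
r=34=100010 popcount=2 -> KEEP
r=35=100011 popcount=3 -> skip
r=36=100100 popcount=2 -> KEEP
r=37=100101 popcount=3 -> skip
r=38=100110 popcount=3 -> skip
r=39=100111 popcount=4 -> skip
r=40=101000 popcount=2 -> KEEP
r=41=101001 popcount=3 -> skip
r=42=101010 popcount=3 -> skip
r=43=101011 popcount=4 -> skip
r=44=101100 popcount=3 -> skip
r=45=101101 popcount=4 -> skip
r=46=101110 popcount=4 -> skip
r=47=101111 popcount=5 -> skip
r=48=110000 popcount=2 -> KEEP
r=49=110001 popcount=3 -> skip
r=50=110010 popcount=3 -> skip
r=51=110011 popcount=4 -> skip
r=52=110100 popcount=3 -> skip
r=53=110101 popcount=4 -> skip
r=54=110110 popcount=4 -> skip
r=55=110111 popcount=5 -> skip
r=56=111000 popcount=3 -> skip
r=57=111001 popcount=4 -> skip
r=58=111010 popcount=4 -> skip
r=59=111011 popcount=5 -> skip
r=60=111100 popcount=4 -> skip
r=61=111101 popcount=5 -> skip
r=62=111110 popcount=5 -> skip
r=63=111111 popcount=6 -> skip
r=64=1000000 popcount=1 -> skip
r=65=1000001 popcount=2 -> KEEP
r=66=1000010 popcount=2 -> KEEP
r=67=1000011 popcount=3 -> skip
r=68=1000100 popcount=2 -> KEEP
r=69=1000101 popcount=3 -> skip
r=70=1000110 popcount=3 -> skip
r=71=1000111 popcount=4 -> skip
r=72=1001000 popcount=2 -> KEEP
r=73=1001001 popcount=3 -> skip
r=74=1001010 popcount=3 -> skip
Kept rows: 33 34 36 40 48 65 66 68 72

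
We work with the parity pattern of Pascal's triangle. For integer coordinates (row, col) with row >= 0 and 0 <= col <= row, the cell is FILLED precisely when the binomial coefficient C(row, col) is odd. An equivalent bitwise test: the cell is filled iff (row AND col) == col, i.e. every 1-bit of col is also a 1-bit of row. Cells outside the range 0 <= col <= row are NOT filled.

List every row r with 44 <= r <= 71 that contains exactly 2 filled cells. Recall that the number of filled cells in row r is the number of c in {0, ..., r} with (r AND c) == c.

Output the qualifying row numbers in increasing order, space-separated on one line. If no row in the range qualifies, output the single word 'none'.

Row r has 2^popcount(r) filled cells, so we need popcount(r) = log2(2) = 1.
Scan r = 44..71 and keep those with exactly 1 one-bits:
r=44=101100 popcount=3 -> skip
r=45=101101 popcount=4 -> skip
r=46=101110 popcount=4 -> skip
r=47=101111 popcount=5 -> skip
r=48=110000 popcount=2 -> skip
r=49=110001 popcount=3 -> skip
r=50=110010 popcount=3 -> skip
r=51=110011 popcount=4 -> skip
r=52=110100 popcount=3 -> skip
r=53=110101 popcount=4 -> skip
r=54=110110 popcount=4 -> skip
r=55=110111 popcount=5 -> skip
r=56=111000 popcount=3 -> skip
r=57=111001 popcount=4 -> skip
r=58=111010 popcount=4 -> skip
r=59=111011 popcount=5 -> skip
r=60=111100 popcount=4 -> skip
r=61=111101 popcount=5 -> skip
r=62=111110 popcount=5 -> skip
r=63=111111 popcount=6 -> skip
r=64=1000000 popcount=1 -> KEEP
r=65=1000001 popcount=2 -> skip
r=66=1000010 popcount=2 -> skip
r=67=1000011 popcount=3 -> skip
r=68=1000100 popcount=2 -> skip
r=69=1000101 popcount=3 -> skip
r=70=1000110 popcount=3 -> skip
r=71=1000111 popcount=4 -> skip
Kept rows: 64

Answer: 64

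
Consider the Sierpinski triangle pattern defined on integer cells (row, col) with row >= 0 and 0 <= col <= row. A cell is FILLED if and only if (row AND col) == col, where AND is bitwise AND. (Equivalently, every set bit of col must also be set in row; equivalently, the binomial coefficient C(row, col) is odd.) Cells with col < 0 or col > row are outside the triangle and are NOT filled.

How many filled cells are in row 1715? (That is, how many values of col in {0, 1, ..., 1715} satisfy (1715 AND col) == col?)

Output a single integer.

Answer: 128

Derivation:
1715 in binary = 11010110011
popcount(1715) = number of 1-bits in 11010110011 = 7
A col c satisfies (1715 AND c) == c iff every set bit of c is also set in 1715; each of the 7 set bits of 1715 can independently be on or off in c.
count = 2^7 = 128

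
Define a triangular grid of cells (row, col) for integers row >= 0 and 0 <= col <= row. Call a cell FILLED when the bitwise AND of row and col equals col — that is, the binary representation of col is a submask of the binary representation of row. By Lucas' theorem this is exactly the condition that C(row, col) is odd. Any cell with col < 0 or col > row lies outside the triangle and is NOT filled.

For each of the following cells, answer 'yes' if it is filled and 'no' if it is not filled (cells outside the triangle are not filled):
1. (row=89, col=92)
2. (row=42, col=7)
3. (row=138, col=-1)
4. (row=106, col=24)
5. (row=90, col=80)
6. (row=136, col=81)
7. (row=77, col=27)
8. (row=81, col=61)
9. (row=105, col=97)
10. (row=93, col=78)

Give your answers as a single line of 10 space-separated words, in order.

(89,92): col outside [0, 89] -> not filled
(42,7): row=0b101010, col=0b111, row AND col = 0b10 = 2; 2 != 7 -> empty
(138,-1): col outside [0, 138] -> not filled
(106,24): row=0b1101010, col=0b11000, row AND col = 0b1000 = 8; 8 != 24 -> empty
(90,80): row=0b1011010, col=0b1010000, row AND col = 0b1010000 = 80; 80 == 80 -> filled
(136,81): row=0b10001000, col=0b1010001, row AND col = 0b0 = 0; 0 != 81 -> empty
(77,27): row=0b1001101, col=0b11011, row AND col = 0b1001 = 9; 9 != 27 -> empty
(81,61): row=0b1010001, col=0b111101, row AND col = 0b10001 = 17; 17 != 61 -> empty
(105,97): row=0b1101001, col=0b1100001, row AND col = 0b1100001 = 97; 97 == 97 -> filled
(93,78): row=0b1011101, col=0b1001110, row AND col = 0b1001100 = 76; 76 != 78 -> empty

Answer: no no no no yes no no no yes no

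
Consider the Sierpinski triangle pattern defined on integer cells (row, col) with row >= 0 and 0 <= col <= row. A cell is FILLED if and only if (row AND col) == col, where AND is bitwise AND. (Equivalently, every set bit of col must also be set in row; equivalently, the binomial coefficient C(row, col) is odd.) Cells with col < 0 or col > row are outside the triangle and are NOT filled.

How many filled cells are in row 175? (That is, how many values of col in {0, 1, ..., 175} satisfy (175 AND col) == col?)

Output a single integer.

Answer: 64

Derivation:
175 in binary = 10101111
popcount(175) = number of 1-bits in 10101111 = 6
A col c satisfies (175 AND c) == c iff every set bit of c is also set in 175; each of the 6 set bits of 175 can independently be on or off in c.
count = 2^6 = 64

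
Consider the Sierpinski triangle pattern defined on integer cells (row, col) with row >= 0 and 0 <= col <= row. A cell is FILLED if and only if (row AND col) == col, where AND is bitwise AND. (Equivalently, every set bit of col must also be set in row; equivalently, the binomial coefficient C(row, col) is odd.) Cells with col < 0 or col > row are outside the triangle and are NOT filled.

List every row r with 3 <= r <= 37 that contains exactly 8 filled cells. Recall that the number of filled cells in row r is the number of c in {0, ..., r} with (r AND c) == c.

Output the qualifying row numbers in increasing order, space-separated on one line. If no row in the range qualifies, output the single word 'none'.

Row r has 2^popcount(r) filled cells, so we need popcount(r) = log2(8) = 3.
Scan r = 3..37 and keep those with exactly 3 one-bits:
r=3=11 popcount=2 -> skip
r=4=100 popcount=1 -> skip
r=5=101 popcount=2 -> skip
r=6=110 popcount=2 -> skip
r=7=111 popcount=3 -> KEEP
r=8=1000 popcount=1 -> skip
r=9=1001 popcount=2 -> skip
r=10=1010 popcount=2 -> skip
r=11=1011 popcount=3 -> KEEP
r=12=1100 popcount=2 -> skip
r=13=1101 popcount=3 -> KEEP
r=14=1110 popcount=3 -> KEEP
r=15=1111 popcount=4 -> skip
r=16=10000 popcount=1 -> skip
r=17=10001 popcount=2 -> skip
r=18=10010 popcount=2 -> skip
r=19=10011 popcount=3 -> KEEP
r=20=10100 popcount=2 -> skip
r=21=10101 popcount=3 -> KEEP
r=22=10110 popcount=3 -> KEEP
r=23=10111 popcount=4 -> skip
r=24=11000 popcount=2 -> skip
r=25=11001 popcount=3 -> KEEP
r=26=11010 popcount=3 -> KEEP
r=27=11011 popcount=4 -> skip
r=28=11100 popcount=3 -> KEEP
r=29=11101 popcount=4 -> skip
r=30=11110 popcount=4 -> skip
r=31=11111 popcount=5 -> skip
r=32=100000 popcount=1 -> skip
r=33=100001 popcount=2 -> skip
r=34=100010 popcount=2 -> skip
r=35=100011 popcount=3 -> KEEP
r=36=100100 popcount=2 -> skip
r=37=100101 popcount=3 -> KEEP
Kept rows: 7 11 13 14 19 21 22 25 26 28 35 37

Answer: 7 11 13 14 19 21 22 25 26 28 35 37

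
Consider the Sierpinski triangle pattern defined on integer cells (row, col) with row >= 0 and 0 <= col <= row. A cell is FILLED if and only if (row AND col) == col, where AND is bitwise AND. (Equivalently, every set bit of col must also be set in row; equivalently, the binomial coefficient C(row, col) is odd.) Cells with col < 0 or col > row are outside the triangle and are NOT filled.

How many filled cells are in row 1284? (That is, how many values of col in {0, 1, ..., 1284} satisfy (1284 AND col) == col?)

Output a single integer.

Answer: 8

Derivation:
1284 in binary = 10100000100
popcount(1284) = number of 1-bits in 10100000100 = 3
A col c satisfies (1284 AND c) == c iff every set bit of c is also set in 1284; each of the 3 set bits of 1284 can independently be on or off in c.
count = 2^3 = 8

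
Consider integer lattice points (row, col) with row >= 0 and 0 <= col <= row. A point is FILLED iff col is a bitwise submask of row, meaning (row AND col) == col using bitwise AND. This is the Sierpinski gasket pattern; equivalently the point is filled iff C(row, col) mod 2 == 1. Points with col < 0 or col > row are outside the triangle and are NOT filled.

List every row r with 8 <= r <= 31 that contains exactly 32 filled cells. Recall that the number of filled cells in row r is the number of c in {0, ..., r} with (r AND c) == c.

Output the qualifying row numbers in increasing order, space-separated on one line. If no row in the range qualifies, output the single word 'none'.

Row r has 2^popcount(r) filled cells, so we need popcount(r) = log2(32) = 5.
Scan r = 8..31 and keep those with exactly 5 one-bits:
r=8=1000 popcount=1 -> skip
r=9=1001 popcount=2 -> skip
r=10=1010 popcount=2 -> skip
r=11=1011 popcount=3 -> skip
r=12=1100 popcount=2 -> skip
r=13=1101 popcount=3 -> skip
r=14=1110 popcount=3 -> skip
r=15=1111 popcount=4 -> skip
r=16=10000 popcount=1 -> skip
r=17=10001 popcount=2 -> skip
r=18=10010 popcount=2 -> skip
r=19=10011 popcount=3 -> skip
r=20=10100 popcount=2 -> skip
r=21=10101 popcount=3 -> skip
r=22=10110 popcount=3 -> skip
r=23=10111 popcount=4 -> skip
r=24=11000 popcount=2 -> skip
r=25=11001 popcount=3 -> skip
r=26=11010 popcount=3 -> skip
r=27=11011 popcount=4 -> skip
r=28=11100 popcount=3 -> skip
r=29=11101 popcount=4 -> skip
r=30=11110 popcount=4 -> skip
r=31=11111 popcount=5 -> KEEP
Kept rows: 31

Answer: 31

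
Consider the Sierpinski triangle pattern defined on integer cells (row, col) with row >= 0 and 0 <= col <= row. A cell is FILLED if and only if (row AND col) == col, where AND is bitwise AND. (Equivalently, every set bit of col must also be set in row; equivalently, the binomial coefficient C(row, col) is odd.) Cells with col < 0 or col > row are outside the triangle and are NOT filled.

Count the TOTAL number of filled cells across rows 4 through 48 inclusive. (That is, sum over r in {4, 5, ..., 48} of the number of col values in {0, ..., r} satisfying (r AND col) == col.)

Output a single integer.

Answer: 400

Derivation:
r4=100 pc1: +2 =2
r5=101 pc2: +4 =6
r6=110 pc2: +4 =10
r7=111 pc3: +8 =18
r8=1000 pc1: +2 =20
r9=1001 pc2: +4 =24
r10=1010 pc2: +4 =28
r11=1011 pc3: +8 =36
r12=1100 pc2: +4 =40
r13=1101 pc3: +8 =48
r14=1110 pc3: +8 =56
r15=1111 pc4: +16 =72
r16=10000 pc1: +2 =74
r17=10001 pc2: +4 =78
r18=10010 pc2: +4 =82
r19=10011 pc3: +8 =90
r20=10100 pc2: +4 =94
r21=10101 pc3: +8 =102
r22=10110 pc3: +8 =110
r23=10111 pc4: +16 =126
r24=11000 pc2: +4 =130
r25=11001 pc3: +8 =138
r26=11010 pc3: +8 =146
r27=11011 pc4: +16 =162
r28=11100 pc3: +8 =170
r29=11101 pc4: +16 =186
r30=11110 pc4: +16 =202
r31=11111 pc5: +32 =234
r32=100000 pc1: +2 =236
r33=100001 pc2: +4 =240
r34=100010 pc2: +4 =244
r35=100011 pc3: +8 =252
r36=100100 pc2: +4 =256
r37=100101 pc3: +8 =264
r38=100110 pc3: +8 =272
r39=100111 pc4: +16 =288
r40=101000 pc2: +4 =292
r41=101001 pc3: +8 =300
r42=101010 pc3: +8 =308
r43=101011 pc4: +16 =324
r44=101100 pc3: +8 =332
r45=101101 pc4: +16 =348
r46=101110 pc4: +16 =364
r47=101111 pc5: +32 =396
r48=110000 pc2: +4 =400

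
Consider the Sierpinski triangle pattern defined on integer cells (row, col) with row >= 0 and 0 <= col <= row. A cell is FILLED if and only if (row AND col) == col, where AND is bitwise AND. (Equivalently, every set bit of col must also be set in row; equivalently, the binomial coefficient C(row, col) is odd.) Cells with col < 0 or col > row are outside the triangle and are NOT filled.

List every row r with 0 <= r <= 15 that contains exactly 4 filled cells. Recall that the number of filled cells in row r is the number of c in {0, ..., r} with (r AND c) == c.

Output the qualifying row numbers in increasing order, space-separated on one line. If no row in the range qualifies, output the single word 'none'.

Answer: 3 5 6 9 10 12

Derivation:
Row r has 2^popcount(r) filled cells, so we need popcount(r) = log2(4) = 2.
Scan r = 0..15 and keep those with exactly 2 one-bits:
r=0=0 popcount=0 -> skip
r=1=1 popcount=1 -> skip
r=2=10 popcount=1 -> skip
r=3=11 popcount=2 -> KEEP
r=4=100 popcount=1 -> skip
r=5=101 popcount=2 -> KEEP
r=6=110 popcount=2 -> KEEP
r=7=111 popcount=3 -> skip
r=8=1000 popcount=1 -> skip
r=9=1001 popcount=2 -> KEEP
r=10=1010 popcount=2 -> KEEP
r=11=1011 popcount=3 -> skip
r=12=1100 popcount=2 -> KEEP
r=13=1101 popcount=3 -> skip
r=14=1110 popcount=3 -> skip
r=15=1111 popcount=4 -> skip
Kept rows: 3 5 6 9 10 12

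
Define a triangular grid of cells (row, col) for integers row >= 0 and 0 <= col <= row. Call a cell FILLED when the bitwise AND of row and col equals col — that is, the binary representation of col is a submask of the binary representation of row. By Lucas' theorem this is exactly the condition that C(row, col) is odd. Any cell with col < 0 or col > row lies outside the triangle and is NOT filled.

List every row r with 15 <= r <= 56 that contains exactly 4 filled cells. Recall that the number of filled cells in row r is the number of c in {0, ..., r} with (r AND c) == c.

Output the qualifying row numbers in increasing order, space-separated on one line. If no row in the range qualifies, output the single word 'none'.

Answer: 17 18 20 24 33 34 36 40 48

Derivation:
Row r has 2^popcount(r) filled cells, so we need popcount(r) = log2(4) = 2.
Scan r = 15..56 and keep those with exactly 2 one-bits:
r=15=1111 popcount=4 -> skip
r=16=10000 popcount=1 -> skip
r=17=10001 popcount=2 -> KEEP
r=18=10010 popcount=2 -> KEEP
r=19=10011 popcount=3 -> skip
r=20=10100 popcount=2 -> KEEP
r=21=10101 popcount=3 -> skip
r=22=10110 popcount=3 -> skip
r=23=10111 popcount=4 -> skip
r=24=11000 popcount=2 -> KEEP
r=25=11001 popcount=3 -> skip
r=26=11010 popcount=3 -> skip
r=27=11011 popcount=4 -> skip
r=28=11100 popcount=3 -> skip
r=29=11101 popcount=4 -> skip
r=30=11110 popcount=4 -> skip
r=31=11111 popcount=5 -> skip
r=32=100000 popcount=1 -> skip
r=33=100001 popcount=2 -> KEEP
r=34=100010 popcount=2 -> KEEP
r=35=100011 popcount=3 -> skip
r=36=100100 popcount=2 -> KEEP
r=37=100101 popcount=3 -> skip
r=38=100110 popcount=3 -> skip
r=39=100111 popcount=4 -> skip
r=40=101000 popcount=2 -> KEEP
r=41=101001 popcount=3 -> skip
r=42=101010 popcount=3 -> skip
r=43=101011 popcount=4 -> skip
r=44=101100 popcount=3 -> skip
r=45=101101 popcount=4 -> skip
r=46=101110 popcount=4 -> skip
r=47=101111 popcount=5 -> skip
r=48=110000 popcount=2 -> KEEP
r=49=110001 popcount=3 -> skip
r=50=110010 popcount=3 -> skip
r=51=110011 popcount=4 -> skip
r=52=110100 popcount=3 -> skip
r=53=110101 popcount=4 -> skip
r=54=110110 popcount=4 -> skip
r=55=110111 popcount=5 -> skip
r=56=111000 popcount=3 -> skip
Kept rows: 17 18 20 24 33 34 36 40 48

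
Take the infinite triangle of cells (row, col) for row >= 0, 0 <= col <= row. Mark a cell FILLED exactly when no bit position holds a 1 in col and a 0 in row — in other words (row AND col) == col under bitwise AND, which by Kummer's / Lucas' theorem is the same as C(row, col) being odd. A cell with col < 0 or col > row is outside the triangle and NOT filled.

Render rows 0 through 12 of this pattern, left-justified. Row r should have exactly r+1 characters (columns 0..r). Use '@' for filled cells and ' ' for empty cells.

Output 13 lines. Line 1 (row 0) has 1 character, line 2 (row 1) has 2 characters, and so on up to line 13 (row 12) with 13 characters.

r0=0: @
r1=1: @@
r2=10: @ @
r3=11: @@@@
r4=100: @   @
r5=101: @@  @@
r6=110: @ @ @ @
r7=111: @@@@@@@@
r8=1000: @       @
r9=1001: @@      @@
r10=1010: @ @     @ @
r11=1011: @@@@    @@@@
r12=1100: @   @   @   @

Answer: @
@@
@ @
@@@@
@   @
@@  @@
@ @ @ @
@@@@@@@@
@       @
@@      @@
@ @     @ @
@@@@    @@@@
@   @   @   @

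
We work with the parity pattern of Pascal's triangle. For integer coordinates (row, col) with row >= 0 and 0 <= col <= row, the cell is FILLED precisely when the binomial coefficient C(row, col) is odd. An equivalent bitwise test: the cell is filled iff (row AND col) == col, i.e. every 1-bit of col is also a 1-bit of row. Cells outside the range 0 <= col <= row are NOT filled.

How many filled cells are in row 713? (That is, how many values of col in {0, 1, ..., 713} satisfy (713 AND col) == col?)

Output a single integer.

Answer: 32

Derivation:
713 in binary = 1011001001
popcount(713) = number of 1-bits in 1011001001 = 5
A col c satisfies (713 AND c) == c iff every set bit of c is also set in 713; each of the 5 set bits of 713 can independently be on or off in c.
count = 2^5 = 32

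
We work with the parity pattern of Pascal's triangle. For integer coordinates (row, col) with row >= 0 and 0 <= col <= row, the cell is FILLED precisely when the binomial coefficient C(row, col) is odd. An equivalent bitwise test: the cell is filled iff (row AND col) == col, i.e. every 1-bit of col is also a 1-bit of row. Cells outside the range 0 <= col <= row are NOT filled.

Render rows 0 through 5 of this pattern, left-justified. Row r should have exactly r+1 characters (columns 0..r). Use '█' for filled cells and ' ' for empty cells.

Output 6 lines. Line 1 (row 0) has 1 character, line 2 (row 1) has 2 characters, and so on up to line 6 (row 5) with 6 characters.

Answer: █
██
█ █
████
█   █
██  ██

Derivation:
r0=0: █
r1=1: ██
r2=10: █ █
r3=11: ████
r4=100: █   █
r5=101: ██  ██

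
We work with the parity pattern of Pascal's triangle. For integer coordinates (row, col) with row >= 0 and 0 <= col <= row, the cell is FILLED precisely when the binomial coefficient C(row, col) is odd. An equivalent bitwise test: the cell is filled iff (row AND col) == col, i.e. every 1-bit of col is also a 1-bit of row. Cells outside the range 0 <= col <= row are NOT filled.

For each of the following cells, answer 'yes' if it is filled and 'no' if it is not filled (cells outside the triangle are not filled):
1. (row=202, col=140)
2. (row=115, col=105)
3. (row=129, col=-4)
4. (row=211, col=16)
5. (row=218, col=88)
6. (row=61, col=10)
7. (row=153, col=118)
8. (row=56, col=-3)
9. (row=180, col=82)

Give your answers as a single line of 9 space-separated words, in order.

Answer: no no no yes yes no no no no

Derivation:
(202,140): row=0b11001010, col=0b10001100, row AND col = 0b10001000 = 136; 136 != 140 -> empty
(115,105): row=0b1110011, col=0b1101001, row AND col = 0b1100001 = 97; 97 != 105 -> empty
(129,-4): col outside [0, 129] -> not filled
(211,16): row=0b11010011, col=0b10000, row AND col = 0b10000 = 16; 16 == 16 -> filled
(218,88): row=0b11011010, col=0b1011000, row AND col = 0b1011000 = 88; 88 == 88 -> filled
(61,10): row=0b111101, col=0b1010, row AND col = 0b1000 = 8; 8 != 10 -> empty
(153,118): row=0b10011001, col=0b1110110, row AND col = 0b10000 = 16; 16 != 118 -> empty
(56,-3): col outside [0, 56] -> not filled
(180,82): row=0b10110100, col=0b1010010, row AND col = 0b10000 = 16; 16 != 82 -> empty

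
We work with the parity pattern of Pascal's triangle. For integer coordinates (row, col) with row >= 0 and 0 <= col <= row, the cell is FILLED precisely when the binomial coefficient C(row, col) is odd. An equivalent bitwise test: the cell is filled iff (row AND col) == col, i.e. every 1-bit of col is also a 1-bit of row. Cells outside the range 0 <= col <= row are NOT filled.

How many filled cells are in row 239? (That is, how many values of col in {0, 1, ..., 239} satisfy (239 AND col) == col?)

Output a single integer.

239 in binary = 11101111
popcount(239) = number of 1-bits in 11101111 = 7
A col c satisfies (239 AND c) == c iff every set bit of c is also set in 239; each of the 7 set bits of 239 can independently be on or off in c.
count = 2^7 = 128

Answer: 128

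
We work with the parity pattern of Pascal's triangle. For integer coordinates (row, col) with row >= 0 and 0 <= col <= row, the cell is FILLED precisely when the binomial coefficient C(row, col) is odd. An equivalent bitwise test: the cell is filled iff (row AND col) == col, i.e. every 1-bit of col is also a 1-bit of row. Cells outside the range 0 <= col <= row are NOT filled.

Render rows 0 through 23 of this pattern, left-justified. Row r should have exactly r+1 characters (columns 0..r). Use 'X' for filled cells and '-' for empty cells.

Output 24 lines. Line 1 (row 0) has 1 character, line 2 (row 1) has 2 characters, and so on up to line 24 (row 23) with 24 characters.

Answer: X
XX
X-X
XXXX
X---X
XX--XX
X-X-X-X
XXXXXXXX
X-------X
XX------XX
X-X-----X-X
XXXX----XXXX
X---X---X---X
XX--XX--XX--XX
X-X-X-X-X-X-X-X
XXXXXXXXXXXXXXXX
X---------------X
XX--------------XX
X-X-------------X-X
XXXX------------XXXX
X---X-----------X---X
XX--XX----------XX--XX
X-X-X-X---------X-X-X-X
XXXXXXXX--------XXXXXXXX

Derivation:
r0=0: X
r1=1: XX
r2=10: X-X
r3=11: XXXX
r4=100: X---X
r5=101: XX--XX
r6=110: X-X-X-X
r7=111: XXXXXXXX
r8=1000: X-------X
r9=1001: XX------XX
r10=1010: X-X-----X-X
r11=1011: XXXX----XXXX
r12=1100: X---X---X---X
r13=1101: XX--XX--XX--XX
r14=1110: X-X-X-X-X-X-X-X
r15=1111: XXXXXXXXXXXXXXXX
r16=10000: X---------------X
r17=10001: XX--------------XX
r18=10010: X-X-------------X-X
r19=10011: XXXX------------XXXX
r20=10100: X---X-----------X---X
r21=10101: XX--XX----------XX--XX
r22=10110: X-X-X-X---------X-X-X-X
r23=10111: XXXXXXXX--------XXXXXXXX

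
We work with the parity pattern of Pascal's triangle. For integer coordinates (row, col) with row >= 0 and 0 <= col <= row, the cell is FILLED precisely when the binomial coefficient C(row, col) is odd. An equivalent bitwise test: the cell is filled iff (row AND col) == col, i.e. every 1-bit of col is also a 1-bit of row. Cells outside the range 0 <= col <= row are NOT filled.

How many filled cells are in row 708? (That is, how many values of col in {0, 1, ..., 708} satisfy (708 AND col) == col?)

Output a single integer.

Answer: 16

Derivation:
708 in binary = 1011000100
popcount(708) = number of 1-bits in 1011000100 = 4
A col c satisfies (708 AND c) == c iff every set bit of c is also set in 708; each of the 4 set bits of 708 can independently be on or off in c.
count = 2^4 = 16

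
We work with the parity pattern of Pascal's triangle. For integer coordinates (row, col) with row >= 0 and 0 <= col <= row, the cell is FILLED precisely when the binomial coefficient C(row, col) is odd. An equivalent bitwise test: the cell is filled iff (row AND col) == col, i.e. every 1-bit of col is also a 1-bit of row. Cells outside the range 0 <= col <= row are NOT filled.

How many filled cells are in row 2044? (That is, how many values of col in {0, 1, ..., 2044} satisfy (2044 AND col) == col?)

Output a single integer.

Answer: 512

Derivation:
2044 in binary = 11111111100
popcount(2044) = number of 1-bits in 11111111100 = 9
A col c satisfies (2044 AND c) == c iff every set bit of c is also set in 2044; each of the 9 set bits of 2044 can independently be on or off in c.
count = 2^9 = 512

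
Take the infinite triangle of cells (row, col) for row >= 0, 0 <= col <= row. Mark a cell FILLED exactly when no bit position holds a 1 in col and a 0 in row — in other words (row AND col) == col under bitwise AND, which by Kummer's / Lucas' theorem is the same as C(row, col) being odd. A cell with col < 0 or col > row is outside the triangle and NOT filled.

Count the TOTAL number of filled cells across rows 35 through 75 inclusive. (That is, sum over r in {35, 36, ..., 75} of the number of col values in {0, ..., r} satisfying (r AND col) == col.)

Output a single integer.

r35=100011 pc3: +8 =8
r36=100100 pc2: +4 =12
r37=100101 pc3: +8 =20
r38=100110 pc3: +8 =28
r39=100111 pc4: +16 =44
r40=101000 pc2: +4 =48
r41=101001 pc3: +8 =56
r42=101010 pc3: +8 =64
r43=101011 pc4: +16 =80
r44=101100 pc3: +8 =88
r45=101101 pc4: +16 =104
r46=101110 pc4: +16 =120
r47=101111 pc5: +32 =152
r48=110000 pc2: +4 =156
r49=110001 pc3: +8 =164
r50=110010 pc3: +8 =172
r51=110011 pc4: +16 =188
r52=110100 pc3: +8 =196
r53=110101 pc4: +16 =212
r54=110110 pc4: +16 =228
r55=110111 pc5: +32 =260
r56=111000 pc3: +8 =268
r57=111001 pc4: +16 =284
r58=111010 pc4: +16 =300
r59=111011 pc5: +32 =332
r60=111100 pc4: +16 =348
r61=111101 pc5: +32 =380
r62=111110 pc5: +32 =412
r63=111111 pc6: +64 =476
r64=1000000 pc1: +2 =478
r65=1000001 pc2: +4 =482
r66=1000010 pc2: +4 =486
r67=1000011 pc3: +8 =494
r68=1000100 pc2: +4 =498
r69=1000101 pc3: +8 =506
r70=1000110 pc3: +8 =514
r71=1000111 pc4: +16 =530
r72=1001000 pc2: +4 =534
r73=1001001 pc3: +8 =542
r74=1001010 pc3: +8 =550
r75=1001011 pc4: +16 =566

Answer: 566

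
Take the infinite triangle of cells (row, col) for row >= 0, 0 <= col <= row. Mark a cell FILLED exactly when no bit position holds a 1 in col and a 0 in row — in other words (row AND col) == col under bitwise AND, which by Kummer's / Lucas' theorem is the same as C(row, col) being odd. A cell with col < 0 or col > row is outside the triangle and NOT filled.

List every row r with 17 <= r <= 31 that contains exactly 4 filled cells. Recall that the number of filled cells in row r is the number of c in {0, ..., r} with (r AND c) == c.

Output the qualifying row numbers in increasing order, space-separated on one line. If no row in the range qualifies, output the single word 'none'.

Answer: 17 18 20 24

Derivation:
Row r has 2^popcount(r) filled cells, so we need popcount(r) = log2(4) = 2.
Scan r = 17..31 and keep those with exactly 2 one-bits:
r=17=10001 popcount=2 -> KEEP
r=18=10010 popcount=2 -> KEEP
r=19=10011 popcount=3 -> skip
r=20=10100 popcount=2 -> KEEP
r=21=10101 popcount=3 -> skip
r=22=10110 popcount=3 -> skip
r=23=10111 popcount=4 -> skip
r=24=11000 popcount=2 -> KEEP
r=25=11001 popcount=3 -> skip
r=26=11010 popcount=3 -> skip
r=27=11011 popcount=4 -> skip
r=28=11100 popcount=3 -> skip
r=29=11101 popcount=4 -> skip
r=30=11110 popcount=4 -> skip
r=31=11111 popcount=5 -> skip
Kept rows: 17 18 20 24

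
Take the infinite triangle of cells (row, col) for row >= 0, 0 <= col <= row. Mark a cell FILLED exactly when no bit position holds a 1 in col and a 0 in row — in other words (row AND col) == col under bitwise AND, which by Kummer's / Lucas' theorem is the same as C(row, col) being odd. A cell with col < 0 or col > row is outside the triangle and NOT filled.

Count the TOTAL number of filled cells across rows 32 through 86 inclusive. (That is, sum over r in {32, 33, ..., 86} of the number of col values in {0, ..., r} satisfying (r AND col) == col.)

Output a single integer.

Answer: 724

Derivation:
r32=100000 pc1: +2 =2
r33=100001 pc2: +4 =6
r34=100010 pc2: +4 =10
r35=100011 pc3: +8 =18
r36=100100 pc2: +4 =22
r37=100101 pc3: +8 =30
r38=100110 pc3: +8 =38
r39=100111 pc4: +16 =54
r40=101000 pc2: +4 =58
r41=101001 pc3: +8 =66
r42=101010 pc3: +8 =74
r43=101011 pc4: +16 =90
r44=101100 pc3: +8 =98
r45=101101 pc4: +16 =114
r46=101110 pc4: +16 =130
r47=101111 pc5: +32 =162
r48=110000 pc2: +4 =166
r49=110001 pc3: +8 =174
r50=110010 pc3: +8 =182
r51=110011 pc4: +16 =198
r52=110100 pc3: +8 =206
r53=110101 pc4: +16 =222
r54=110110 pc4: +16 =238
r55=110111 pc5: +32 =270
r56=111000 pc3: +8 =278
r57=111001 pc4: +16 =294
r58=111010 pc4: +16 =310
r59=111011 pc5: +32 =342
r60=111100 pc4: +16 =358
r61=111101 pc5: +32 =390
r62=111110 pc5: +32 =422
r63=111111 pc6: +64 =486
r64=1000000 pc1: +2 =488
r65=1000001 pc2: +4 =492
r66=1000010 pc2: +4 =496
r67=1000011 pc3: +8 =504
r68=1000100 pc2: +4 =508
r69=1000101 pc3: +8 =516
r70=1000110 pc3: +8 =524
r71=1000111 pc4: +16 =540
r72=1001000 pc2: +4 =544
r73=1001001 pc3: +8 =552
r74=1001010 pc3: +8 =560
r75=1001011 pc4: +16 =576
r76=1001100 pc3: +8 =584
r77=1001101 pc4: +16 =600
r78=1001110 pc4: +16 =616
r79=1001111 pc5: +32 =648
r80=1010000 pc2: +4 =652
r81=1010001 pc3: +8 =660
r82=1010010 pc3: +8 =668
r83=1010011 pc4: +16 =684
r84=1010100 pc3: +8 =692
r85=1010101 pc4: +16 =708
r86=1010110 pc4: +16 =724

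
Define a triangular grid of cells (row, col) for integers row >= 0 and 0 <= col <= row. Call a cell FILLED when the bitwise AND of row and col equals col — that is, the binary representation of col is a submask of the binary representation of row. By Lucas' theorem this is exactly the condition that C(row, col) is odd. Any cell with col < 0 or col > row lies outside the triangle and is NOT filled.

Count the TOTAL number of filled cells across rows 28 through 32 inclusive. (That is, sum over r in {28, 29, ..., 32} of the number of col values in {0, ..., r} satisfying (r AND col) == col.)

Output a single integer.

Answer: 74

Derivation:
r28=11100 pc3: +8 =8
r29=11101 pc4: +16 =24
r30=11110 pc4: +16 =40
r31=11111 pc5: +32 =72
r32=100000 pc1: +2 =74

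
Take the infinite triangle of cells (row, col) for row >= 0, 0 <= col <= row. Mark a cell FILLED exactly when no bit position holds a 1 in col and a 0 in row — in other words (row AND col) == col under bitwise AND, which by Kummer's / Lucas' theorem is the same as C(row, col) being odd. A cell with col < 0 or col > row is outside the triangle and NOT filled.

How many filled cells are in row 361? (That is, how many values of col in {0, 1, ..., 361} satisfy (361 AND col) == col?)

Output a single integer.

361 in binary = 101101001
popcount(361) = number of 1-bits in 101101001 = 5
A col c satisfies (361 AND c) == c iff every set bit of c is also set in 361; each of the 5 set bits of 361 can independently be on or off in c.
count = 2^5 = 32

Answer: 32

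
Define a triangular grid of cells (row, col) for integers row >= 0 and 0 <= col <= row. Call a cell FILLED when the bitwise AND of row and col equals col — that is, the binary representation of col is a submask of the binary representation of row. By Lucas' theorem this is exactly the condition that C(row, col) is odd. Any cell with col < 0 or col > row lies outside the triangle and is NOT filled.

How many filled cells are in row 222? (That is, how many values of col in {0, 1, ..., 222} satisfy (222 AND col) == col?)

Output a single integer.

Answer: 64

Derivation:
222 in binary = 11011110
popcount(222) = number of 1-bits in 11011110 = 6
A col c satisfies (222 AND c) == c iff every set bit of c is also set in 222; each of the 6 set bits of 222 can independently be on or off in c.
count = 2^6 = 64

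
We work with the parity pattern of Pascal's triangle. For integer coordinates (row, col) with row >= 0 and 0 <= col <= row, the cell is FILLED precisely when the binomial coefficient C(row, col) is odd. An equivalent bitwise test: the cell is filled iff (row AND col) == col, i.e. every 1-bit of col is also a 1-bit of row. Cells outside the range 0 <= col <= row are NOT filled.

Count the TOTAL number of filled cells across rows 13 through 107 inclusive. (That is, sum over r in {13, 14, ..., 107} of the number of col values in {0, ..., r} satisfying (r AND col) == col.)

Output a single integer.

Answer: 1346

Derivation:
r13=1101 pc3: +8 =8
r14=1110 pc3: +8 =16
r15=1111 pc4: +16 =32
r16=10000 pc1: +2 =34
r17=10001 pc2: +4 =38
r18=10010 pc2: +4 =42
r19=10011 pc3: +8 =50
r20=10100 pc2: +4 =54
r21=10101 pc3: +8 =62
r22=10110 pc3: +8 =70
r23=10111 pc4: +16 =86
r24=11000 pc2: +4 =90
r25=11001 pc3: +8 =98
r26=11010 pc3: +8 =106
r27=11011 pc4: +16 =122
r28=11100 pc3: +8 =130
r29=11101 pc4: +16 =146
r30=11110 pc4: +16 =162
r31=11111 pc5: +32 =194
r32=100000 pc1: +2 =196
r33=100001 pc2: +4 =200
r34=100010 pc2: +4 =204
r35=100011 pc3: +8 =212
r36=100100 pc2: +4 =216
r37=100101 pc3: +8 =224
r38=100110 pc3: +8 =232
r39=100111 pc4: +16 =248
r40=101000 pc2: +4 =252
r41=101001 pc3: +8 =260
r42=101010 pc3: +8 =268
r43=101011 pc4: +16 =284
r44=101100 pc3: +8 =292
r45=101101 pc4: +16 =308
r46=101110 pc4: +16 =324
r47=101111 pc5: +32 =356
r48=110000 pc2: +4 =360
r49=110001 pc3: +8 =368
r50=110010 pc3: +8 =376
r51=110011 pc4: +16 =392
r52=110100 pc3: +8 =400
r53=110101 pc4: +16 =416
r54=110110 pc4: +16 =432
r55=110111 pc5: +32 =464
r56=111000 pc3: +8 =472
r57=111001 pc4: +16 =488
r58=111010 pc4: +16 =504
r59=111011 pc5: +32 =536
r60=111100 pc4: +16 =552
r61=111101 pc5: +32 =584
r62=111110 pc5: +32 =616
r63=111111 pc6: +64 =680
r64=1000000 pc1: +2 =682
r65=1000001 pc2: +4 =686
r66=1000010 pc2: +4 =690
r67=1000011 pc3: +8 =698
r68=1000100 pc2: +4 =702
r69=1000101 pc3: +8 =710
r70=1000110 pc3: +8 =718
r71=1000111 pc4: +16 =734
r72=1001000 pc2: +4 =738
r73=1001001 pc3: +8 =746
r74=1001010 pc3: +8 =754
r75=1001011 pc4: +16 =770
r76=1001100 pc3: +8 =778
r77=1001101 pc4: +16 =794
r78=1001110 pc4: +16 =810
r79=1001111 pc5: +32 =842
r80=1010000 pc2: +4 =846
r81=1010001 pc3: +8 =854
r82=1010010 pc3: +8 =862
r83=1010011 pc4: +16 =878
r84=1010100 pc3: +8 =886
r85=1010101 pc4: +16 =902
r86=1010110 pc4: +16 =918
r87=1010111 pc5: +32 =950
r88=1011000 pc3: +8 =958
r89=1011001 pc4: +16 =974
r90=1011010 pc4: +16 =990
r91=1011011 pc5: +32 =1022
r92=1011100 pc4: +16 =1038
r93=1011101 pc5: +32 =1070
r94=1011110 pc5: +32 =1102
r95=1011111 pc6: +64 =1166
r96=1100000 pc2: +4 =1170
r97=1100001 pc3: +8 =1178
r98=1100010 pc3: +8 =1186
r99=1100011 pc4: +16 =1202
r100=1100100 pc3: +8 =1210
r101=1100101 pc4: +16 =1226
r102=1100110 pc4: +16 =1242
r103=1100111 pc5: +32 =1274
r104=1101000 pc3: +8 =1282
r105=1101001 pc4: +16 =1298
r106=1101010 pc4: +16 =1314
r107=1101011 pc5: +32 =1346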